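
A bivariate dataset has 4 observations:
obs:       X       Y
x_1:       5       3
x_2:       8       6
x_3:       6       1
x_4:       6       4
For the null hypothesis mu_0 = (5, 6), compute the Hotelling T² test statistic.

Step 1 — sample mean vector:
  mean(X) = (5 + 8 + 6 + 6) / 4 = 25/4 = 6.25
  mean(Y) = (3 + 6 + 1 + 4) / 4 = 14/4 = 3.5
  x̄ = (6.25, 3.5),  deviation x̄ - mu_0 = (6.25, 3.5) - (5, 6) = (1.25, -2.5).

Step 2 — sample covariance matrix, S[i,j] = (1/(n-1)) · Σ_k (x_{k,i} - mean_i) · (x_{k,j} - mean_j), divisor n-1 = 3:
  S[X,X] = ((-1.25)·(-1.25) + (1.75)·(1.75) + (-0.25)·(-0.25) + (-0.25)·(-0.25)) / 3 = 4.75/3 = 1.5833
  S[X,Y] = ((-1.25)·(-0.5) + (1.75)·(2.5) + (-0.25)·(-2.5) + (-0.25)·(0.5)) / 3 = 5.5/3 = 1.8333
  S[Y,Y] = ((-0.5)·(-0.5) + (2.5)·(2.5) + (-2.5)·(-2.5) + (0.5)·(0.5)) / 3 = 13/3 = 4.3333
  S = [[1.5833, 1.8333],
 [1.8333, 4.3333]].

Step 3 — invert S. det(S) = 1.5833·4.3333 - (1.8333)² = 3.5.
  S^{-1} = (1/det) · [[d, -b], [-b, a]] = [[1.2381, -0.5238],
 [-0.5238, 0.4524]].

Step 4 — quadratic form (x̄ - mu_0)^T · S^{-1} · (x̄ - mu_0):
  S^{-1} · (x̄ - mu_0) = (2.8571, -1.7857),
  (x̄ - mu_0)^T · [...] = (1.25)·(2.8571) + (-2.5)·(-1.7857) = 8.0357.

Step 5 — scale by n: T² = 4 · 8.0357 = 32.1429.

T² ≈ 32.1429


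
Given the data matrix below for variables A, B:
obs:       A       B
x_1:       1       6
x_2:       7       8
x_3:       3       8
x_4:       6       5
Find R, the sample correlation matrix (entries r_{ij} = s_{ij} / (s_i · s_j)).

Step 1 — column means:
  mean(A) = (1 + 7 + 3 + 6) / 4 = 17/4 = 4.25
  mean(B) = (6 + 8 + 8 + 5) / 4 = 27/4 = 6.75

Step 2 — sample variances and covariances s[i,j] = (1/(n-1)) · Σ_k (x_{k,i} - mean_i) · (x_{k,j} - mean_j), with n-1 = 3:
  s[A,A] = ((-3.25)·(-3.25) + (2.75)·(2.75) + (-1.25)·(-1.25) + (1.75)·(1.75)) / 3 = 22.75/3 = 7.5833
  s[A,B] = ((-3.25)·(-0.75) + (2.75)·(1.25) + (-1.25)·(1.25) + (1.75)·(-1.75)) / 3 = 1.25/3 = 0.4167
  s[B,B] = ((-0.75)·(-0.75) + (1.25)·(1.25) + (1.25)·(1.25) + (-1.75)·(-1.75)) / 3 = 6.75/3 = 2.25
  Sample standard deviations s_i = √(s[i,i]):
  s(A) = √(7.5833) = 2.7538
  s(B) = √(2.25) = 1.5

Step 3 — r_{ij} = s_{ij} / (s_i · s_j):
  r[A,A] = 1 (diagonal).
  r[A,B] = 0.4167 / (2.7538 · 1.5) = 0.4167 / 4.1307 = 0.1009
  r[B,B] = 1 (diagonal).

R is symmetric with unit diagonal. Assembling:

R = [[1, 0.1009],
 [0.1009, 1]]


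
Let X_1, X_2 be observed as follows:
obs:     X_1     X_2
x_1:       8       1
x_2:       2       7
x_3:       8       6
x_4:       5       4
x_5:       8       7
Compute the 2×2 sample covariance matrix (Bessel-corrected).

Step 1 — column means:
  mean(X_1) = (8 + 2 + 8 + 5 + 8) / 5 = 31/5 = 6.2
  mean(X_2) = (1 + 7 + 6 + 4 + 7) / 5 = 25/5 = 5

Step 2 — sample covariance S[i,j] = (1/(n-1)) · Σ_k (x_{k,i} - mean_i) · (x_{k,j} - mean_j), with n-1 = 4.
  S[X_1,X_1] = ((1.8)·(1.8) + (-4.2)·(-4.2) + (1.8)·(1.8) + (-1.2)·(-1.2) + (1.8)·(1.8)) / 4 = 28.8/4 = 7.2
  S[X_1,X_2] = ((1.8)·(-4) + (-4.2)·(2) + (1.8)·(1) + (-1.2)·(-1) + (1.8)·(2)) / 4 = -9/4 = -2.25
  S[X_2,X_2] = ((-4)·(-4) + (2)·(2) + (1)·(1) + (-1)·(-1) + (2)·(2)) / 4 = 26/4 = 6.5

S is symmetric (S[j,i] = S[i,j]). Assembling:

S = [[7.2, -2.25],
 [-2.25, 6.5]]


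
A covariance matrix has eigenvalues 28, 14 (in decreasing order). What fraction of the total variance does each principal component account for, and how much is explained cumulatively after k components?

Step 1 — total variance = trace(Sigma) = Σ λ_i = 28 + 14 = 42.

Step 2 — fraction explained by component i = λ_i / Σ λ:
  PC1: 28/42 = 0.6667
  PC2: 14/42 = 0.3333

Step 3 — cumulative fraction after k components = (λ_1 + ... + λ_k) / Σ λ:
  k = 1: 28/42 = 0.6667
  k = 2: (28 + 14)/42 = 42/42 = 1

Summary (fraction, with percent):

explained: PC1 0.6667 (66.67%), PC2 0.3333 (33.33%);  cumulative: 0.6667, 1


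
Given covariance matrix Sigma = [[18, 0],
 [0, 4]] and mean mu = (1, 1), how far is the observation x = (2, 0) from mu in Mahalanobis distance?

Step 1 — centre the observation: (x - mu) = (1, -1).

Step 2 — invert Sigma. det(Sigma) = 18·4 - (0)² = 72.
  Sigma^{-1} = (1/det) · [[d, -b], [-b, a]] = [[0.0556, 0],
 [0, 0.25]].

Step 3 — form the quadratic (x - mu)^T · Sigma^{-1} · (x - mu):
  Sigma^{-1} · (x - mu) = (0.0556, -0.25).
  (x - mu)^T · [Sigma^{-1} · (x - mu)] = (1)·(0.0556) + (-1)·(-0.25) = 0.3056.

Step 4 — take square root: d = √(0.3056) ≈ 0.5528.

d(x, mu) = √(0.3056) ≈ 0.5528


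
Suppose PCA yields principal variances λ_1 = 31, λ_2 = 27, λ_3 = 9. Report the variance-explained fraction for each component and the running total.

Step 1 — total variance = trace(Sigma) = Σ λ_i = 31 + 27 + 9 = 67.

Step 2 — fraction explained by component i = λ_i / Σ λ:
  PC1: 31/67 = 0.4627
  PC2: 27/67 = 0.403
  PC3: 9/67 = 0.1343

Step 3 — cumulative fraction after k components = (λ_1 + ... + λ_k) / Σ λ:
  k = 1: 31/67 = 0.4627
  k = 2: (31 + 27)/67 = 58/67 = 0.8657
  k = 3: (31 + 27 + 9)/67 = 67/67 = 1

Summary (fraction, with percent):

explained: PC1 0.4627 (46.27%), PC2 0.403 (40.3%), PC3 0.1343 (13.43%);  cumulative: 0.4627, 0.8657, 1


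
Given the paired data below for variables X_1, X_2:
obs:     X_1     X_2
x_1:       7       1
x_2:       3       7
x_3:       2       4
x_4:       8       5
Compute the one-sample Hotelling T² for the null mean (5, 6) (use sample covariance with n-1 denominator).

Step 1 — sample mean vector:
  mean(X_1) = (7 + 3 + 2 + 8) / 4 = 20/4 = 5
  mean(X_2) = (1 + 7 + 4 + 5) / 4 = 17/4 = 4.25
  x̄ = (5, 4.25),  deviation x̄ - mu_0 = (5, 4.25) - (5, 6) = (0, -1.75).

Step 2 — sample covariance matrix, S[i,j] = (1/(n-1)) · Σ_k (x_{k,i} - mean_i) · (x_{k,j} - mean_j), divisor n-1 = 3:
  S[X_1,X_1] = ((2)·(2) + (-2)·(-2) + (-3)·(-3) + (3)·(3)) / 3 = 26/3 = 8.6667
  S[X_1,X_2] = ((2)·(-3.25) + (-2)·(2.75) + (-3)·(-0.25) + (3)·(0.75)) / 3 = -9/3 = -3
  S[X_2,X_2] = ((-3.25)·(-3.25) + (2.75)·(2.75) + (-0.25)·(-0.25) + (0.75)·(0.75)) / 3 = 18.75/3 = 6.25
  S = [[8.6667, -3],
 [-3, 6.25]].

Step 3 — invert S. det(S) = 8.6667·6.25 - (-3)² = 45.1667.
  S^{-1} = (1/det) · [[d, -b], [-b, a]] = [[0.1384, 0.0664],
 [0.0664, 0.1919]].

Step 4 — quadratic form (x̄ - mu_0)^T · S^{-1} · (x̄ - mu_0):
  S^{-1} · (x̄ - mu_0) = (-0.1162, -0.3358),
  (x̄ - mu_0)^T · [...] = (0)·(-0.1162) + (-1.75)·(-0.3358) = 0.5876.

Step 5 — scale by n: T² = 4 · 0.5876 = 2.3506.

T² ≈ 2.3506


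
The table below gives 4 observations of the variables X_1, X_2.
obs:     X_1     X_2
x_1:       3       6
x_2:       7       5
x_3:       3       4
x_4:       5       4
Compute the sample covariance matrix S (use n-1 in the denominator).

Step 1 — column means:
  mean(X_1) = (3 + 7 + 3 + 5) / 4 = 18/4 = 4.5
  mean(X_2) = (6 + 5 + 4 + 4) / 4 = 19/4 = 4.75

Step 2 — sample covariance S[i,j] = (1/(n-1)) · Σ_k (x_{k,i} - mean_i) · (x_{k,j} - mean_j), with n-1 = 3.
  S[X_1,X_1] = ((-1.5)·(-1.5) + (2.5)·(2.5) + (-1.5)·(-1.5) + (0.5)·(0.5)) / 3 = 11/3 = 3.6667
  S[X_1,X_2] = ((-1.5)·(1.25) + (2.5)·(0.25) + (-1.5)·(-0.75) + (0.5)·(-0.75)) / 3 = -0.5/3 = -0.1667
  S[X_2,X_2] = ((1.25)·(1.25) + (0.25)·(0.25) + (-0.75)·(-0.75) + (-0.75)·(-0.75)) / 3 = 2.75/3 = 0.9167

S is symmetric (S[j,i] = S[i,j]). Assembling:

S = [[3.6667, -0.1667],
 [-0.1667, 0.9167]]


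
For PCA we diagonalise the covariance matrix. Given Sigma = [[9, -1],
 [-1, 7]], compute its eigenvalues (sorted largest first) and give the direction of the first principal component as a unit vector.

Step 1 — characteristic polynomial of 2×2 Sigma:
  det(Sigma - λI) = λ² - trace · λ + det = 0.
  trace = 9 + 7 = 16, det = 9·7 - (-1)² = 62.
Step 2 — discriminant:
  Δ = trace² - 4·det = 256 - 248 = 8.
Step 3 — eigenvalues:
  λ = (trace ± √Δ)/2 = (16 ± 2.8284)/2,
  λ_1 = 9.4142,  λ_2 = 6.5858.

Step 4 — unit eigenvector for λ_1: solve (Sigma - λ_1 I)v = 0. First row:
  (9 - 9.4142)·v_x + (-1)·v_y = 0, i.e. (-0.4142)·v_x + (-1)·v_y = 0,
  so v ∝ (b, λ_1 - a) = (-1, 0.4142); multiply by -1 so the first entry is positive: u = (1, -0.4142).
  ||u|| = √((1)² + (-0.4142)²) = √(1.1716) ≈ 1.0824,
  v_1 = u/||u|| ≈ (0.9239, -0.3827) (||v_1|| = 1).

λ_1 = 9.4142,  λ_2 = 6.5858;  v_1 ≈ (0.9239, -0.3827)


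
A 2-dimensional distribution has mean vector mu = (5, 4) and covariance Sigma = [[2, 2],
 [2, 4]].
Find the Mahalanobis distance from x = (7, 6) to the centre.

Step 1 — centre the observation: (x - mu) = (2, 2).

Step 2 — invert Sigma. det(Sigma) = 2·4 - (2)² = 4.
  Sigma^{-1} = (1/det) · [[d, -b], [-b, a]] = [[1, -0.5],
 [-0.5, 0.5]].

Step 3 — form the quadratic (x - mu)^T · Sigma^{-1} · (x - mu):
  Sigma^{-1} · (x - mu) = (1, 0).
  (x - mu)^T · [Sigma^{-1} · (x - mu)] = (2)·(1) + (2)·(0) = 2.

Step 4 — take square root: d = √(2) ≈ 1.4142.

d(x, mu) = √(2) ≈ 1.4142


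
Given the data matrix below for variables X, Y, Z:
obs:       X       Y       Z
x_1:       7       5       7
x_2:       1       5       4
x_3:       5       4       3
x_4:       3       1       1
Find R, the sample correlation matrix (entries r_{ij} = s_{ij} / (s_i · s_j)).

Step 1 — column means:
  mean(X) = (7 + 1 + 5 + 3) / 4 = 16/4 = 4
  mean(Y) = (5 + 5 + 4 + 1) / 4 = 15/4 = 3.75
  mean(Z) = (7 + 4 + 3 + 1) / 4 = 15/4 = 3.75

Step 2 — sample variances and covariances s[i,j] = (1/(n-1)) · Σ_k (x_{k,i} - mean_i) · (x_{k,j} - mean_j), with n-1 = 3:
  s[X,X] = ((3)·(3) + (-3)·(-3) + (1)·(1) + (-1)·(-1)) / 3 = 20/3 = 6.6667
  s[X,Y] = ((3)·(1.25) + (-3)·(1.25) + (1)·(0.25) + (-1)·(-2.75)) / 3 = 3/3 = 1
  s[X,Z] = ((3)·(3.25) + (-3)·(0.25) + (1)·(-0.75) + (-1)·(-2.75)) / 3 = 11/3 = 3.6667
  s[Y,Y] = ((1.25)·(1.25) + (1.25)·(1.25) + (0.25)·(0.25) + (-2.75)·(-2.75)) / 3 = 10.75/3 = 3.5833
  s[Y,Z] = ((1.25)·(3.25) + (1.25)·(0.25) + (0.25)·(-0.75) + (-2.75)·(-2.75)) / 3 = 11.75/3 = 3.9167
  s[Z,Z] = ((3.25)·(3.25) + (0.25)·(0.25) + (-0.75)·(-0.75) + (-2.75)·(-2.75)) / 3 = 18.75/3 = 6.25
  Sample standard deviations s_i = √(s[i,i]):
  s(X) = √(6.6667) = 2.582
  s(Y) = √(3.5833) = 1.893
  s(Z) = √(6.25) = 2.5

Step 3 — r_{ij} = s_{ij} / (s_i · s_j):
  r[X,X] = 1 (diagonal).
  r[X,Y] = 1 / (2.582 · 1.893) = 1 / 4.8876 = 0.2046
  r[X,Z] = 3.6667 / (2.582 · 2.5) = 3.6667 / 6.455 = 0.568
  r[Y,Y] = 1 (diagonal).
  r[Y,Z] = 3.9167 / (1.893 · 2.5) = 3.9167 / 4.7324 = 0.8276
  r[Z,Z] = 1 (diagonal).

R is symmetric with unit diagonal. Assembling:

R = [[1, 0.2046, 0.568],
 [0.2046, 1, 0.8276],
 [0.568, 0.8276, 1]]


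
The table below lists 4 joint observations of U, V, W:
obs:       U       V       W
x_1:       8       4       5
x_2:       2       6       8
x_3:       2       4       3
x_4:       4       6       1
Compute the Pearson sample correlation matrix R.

Step 1 — column means:
  mean(U) = (8 + 2 + 2 + 4) / 4 = 16/4 = 4
  mean(V) = (4 + 6 + 4 + 6) / 4 = 20/4 = 5
  mean(W) = (5 + 8 + 3 + 1) / 4 = 17/4 = 4.25

Step 2 — sample variances and covariances s[i,j] = (1/(n-1)) · Σ_k (x_{k,i} - mean_i) · (x_{k,j} - mean_j), with n-1 = 3:
  s[U,U] = ((4)·(4) + (-2)·(-2) + (-2)·(-2) + (0)·(0)) / 3 = 24/3 = 8
  s[U,V] = ((4)·(-1) + (-2)·(1) + (-2)·(-1) + (0)·(1)) / 3 = -4/3 = -1.3333
  s[U,W] = ((4)·(0.75) + (-2)·(3.75) + (-2)·(-1.25) + (0)·(-3.25)) / 3 = -2/3 = -0.6667
  s[V,V] = ((-1)·(-1) + (1)·(1) + (-1)·(-1) + (1)·(1)) / 3 = 4/3 = 1.3333
  s[V,W] = ((-1)·(0.75) + (1)·(3.75) + (-1)·(-1.25) + (1)·(-3.25)) / 3 = 1/3 = 0.3333
  s[W,W] = ((0.75)·(0.75) + (3.75)·(3.75) + (-1.25)·(-1.25) + (-3.25)·(-3.25)) / 3 = 26.75/3 = 8.9167
  Sample standard deviations s_i = √(s[i,i]):
  s(U) = √(8) = 2.8284
  s(V) = √(1.3333) = 1.1547
  s(W) = √(8.9167) = 2.9861

Step 3 — r_{ij} = s_{ij} / (s_i · s_j):
  r[U,U] = 1 (diagonal).
  r[U,V] = -1.3333 / (2.8284 · 1.1547) = -1.3333 / 3.266 = -0.4082
  r[U,W] = -0.6667 / (2.8284 · 2.9861) = -0.6667 / 8.4459 = -0.0789
  r[V,V] = 1 (diagonal).
  r[V,W] = 0.3333 / (1.1547 · 2.9861) = 0.3333 / 3.448 = 0.0967
  r[W,W] = 1 (diagonal).

R is symmetric with unit diagonal. Assembling:

R = [[1, -0.4082, -0.0789],
 [-0.4082, 1, 0.0967],
 [-0.0789, 0.0967, 1]]


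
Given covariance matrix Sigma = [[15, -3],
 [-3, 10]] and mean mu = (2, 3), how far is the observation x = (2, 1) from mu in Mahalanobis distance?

Step 1 — centre the observation: (x - mu) = (0, -2).

Step 2 — invert Sigma. det(Sigma) = 15·10 - (-3)² = 141.
  Sigma^{-1} = (1/det) · [[d, -b], [-b, a]] = [[0.0709, 0.0213],
 [0.0213, 0.1064]].

Step 3 — form the quadratic (x - mu)^T · Sigma^{-1} · (x - mu):
  Sigma^{-1} · (x - mu) = (-0.0426, -0.2128).
  (x - mu)^T · [Sigma^{-1} · (x - mu)] = (0)·(-0.0426) + (-2)·(-0.2128) = 0.4255.

Step 4 — take square root: d = √(0.4255) ≈ 0.6523.

d(x, mu) = √(0.4255) ≈ 0.6523


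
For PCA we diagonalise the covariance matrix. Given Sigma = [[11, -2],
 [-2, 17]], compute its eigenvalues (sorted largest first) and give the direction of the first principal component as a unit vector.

Step 1 — characteristic polynomial of 2×2 Sigma:
  det(Sigma - λI) = λ² - trace · λ + det = 0.
  trace = 11 + 17 = 28, det = 11·17 - (-2)² = 183.
Step 2 — discriminant:
  Δ = trace² - 4·det = 784 - 732 = 52.
Step 3 — eigenvalues:
  λ = (trace ± √Δ)/2 = (28 ± 7.2111)/2,
  λ_1 = 17.6056,  λ_2 = 10.3944.

Step 4 — unit eigenvector for λ_1: solve (Sigma - λ_1 I)v = 0. First row:
  (11 - 17.6056)·v_x + (-2)·v_y = 0, i.e. (-6.6056)·v_x + (-2)·v_y = 0,
  so v ∝ (b, λ_1 - a) = (-2, 6.6056); multiply by -1 so the first entry is positive: u = (2, -6.6056).
  ||u|| = √((2)² + (-6.6056)²) = √(47.6333) ≈ 6.9017,
  v_1 = u/||u|| ≈ (0.2898, -0.9571) (||v_1|| = 1).

λ_1 = 17.6056,  λ_2 = 10.3944;  v_1 ≈ (0.2898, -0.9571)


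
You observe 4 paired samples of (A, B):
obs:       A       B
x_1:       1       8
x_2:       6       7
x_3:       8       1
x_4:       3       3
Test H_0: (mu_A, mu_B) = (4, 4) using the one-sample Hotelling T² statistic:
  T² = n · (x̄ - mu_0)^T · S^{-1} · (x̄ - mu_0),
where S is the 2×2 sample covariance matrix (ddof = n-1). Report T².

Step 1 — sample mean vector:
  mean(A) = (1 + 6 + 8 + 3) / 4 = 18/4 = 4.5
  mean(B) = (8 + 7 + 1 + 3) / 4 = 19/4 = 4.75
  x̄ = (4.5, 4.75),  deviation x̄ - mu_0 = (4.5, 4.75) - (4, 4) = (0.5, 0.75).

Step 2 — sample covariance matrix, S[i,j] = (1/(n-1)) · Σ_k (x_{k,i} - mean_i) · (x_{k,j} - mean_j), divisor n-1 = 3:
  S[A,A] = ((-3.5)·(-3.5) + (1.5)·(1.5) + (3.5)·(3.5) + (-1.5)·(-1.5)) / 3 = 29/3 = 9.6667
  S[A,B] = ((-3.5)·(3.25) + (1.5)·(2.25) + (3.5)·(-3.75) + (-1.5)·(-1.75)) / 3 = -18.5/3 = -6.1667
  S[B,B] = ((3.25)·(3.25) + (2.25)·(2.25) + (-3.75)·(-3.75) + (-1.75)·(-1.75)) / 3 = 32.75/3 = 10.9167
  S = [[9.6667, -6.1667],
 [-6.1667, 10.9167]].

Step 3 — invert S. det(S) = 9.6667·10.9167 - (-6.1667)² = 67.5.
  S^{-1} = (1/det) · [[d, -b], [-b, a]] = [[0.1617, 0.0914],
 [0.0914, 0.1432]].

Step 4 — quadratic form (x̄ - mu_0)^T · S^{-1} · (x̄ - mu_0):
  S^{-1} · (x̄ - mu_0) = (0.1494, 0.1531),
  (x̄ - mu_0)^T · [...] = (0.5)·(0.1494) + (0.75)·(0.1531) = 0.1895.

Step 5 — scale by n: T² = 4 · 0.1895 = 0.758.

T² ≈ 0.758


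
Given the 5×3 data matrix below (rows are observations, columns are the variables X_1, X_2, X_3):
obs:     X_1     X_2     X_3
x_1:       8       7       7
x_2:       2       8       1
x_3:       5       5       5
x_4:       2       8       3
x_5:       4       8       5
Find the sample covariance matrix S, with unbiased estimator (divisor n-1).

Step 1 — column means:
  mean(X_1) = (8 + 2 + 5 + 2 + 4) / 5 = 21/5 = 4.2
  mean(X_2) = (7 + 8 + 5 + 8 + 8) / 5 = 36/5 = 7.2
  mean(X_3) = (7 + 1 + 5 + 3 + 5) / 5 = 21/5 = 4.2

Step 2 — sample covariance S[i,j] = (1/(n-1)) · Σ_k (x_{k,i} - mean_i) · (x_{k,j} - mean_j), with n-1 = 4.
  S[X_1,X_1] = ((3.8)·(3.8) + (-2.2)·(-2.2) + (0.8)·(0.8) + (-2.2)·(-2.2) + (-0.2)·(-0.2)) / 4 = 24.8/4 = 6.2
  S[X_1,X_2] = ((3.8)·(-0.2) + (-2.2)·(0.8) + (0.8)·(-2.2) + (-2.2)·(0.8) + (-0.2)·(0.8)) / 4 = -6.2/4 = -1.55
  S[X_1,X_3] = ((3.8)·(2.8) + (-2.2)·(-3.2) + (0.8)·(0.8) + (-2.2)·(-1.2) + (-0.2)·(0.8)) / 4 = 20.8/4 = 5.2
  S[X_2,X_2] = ((-0.2)·(-0.2) + (0.8)·(0.8) + (-2.2)·(-2.2) + (0.8)·(0.8) + (0.8)·(0.8)) / 4 = 6.8/4 = 1.7
  S[X_2,X_3] = ((-0.2)·(2.8) + (0.8)·(-3.2) + (-2.2)·(0.8) + (0.8)·(-1.2) + (0.8)·(0.8)) / 4 = -5.2/4 = -1.3
  S[X_3,X_3] = ((2.8)·(2.8) + (-3.2)·(-3.2) + (0.8)·(0.8) + (-1.2)·(-1.2) + (0.8)·(0.8)) / 4 = 20.8/4 = 5.2

S is symmetric (S[j,i] = S[i,j]). Assembling:

S = [[6.2, -1.55, 5.2],
 [-1.55, 1.7, -1.3],
 [5.2, -1.3, 5.2]]


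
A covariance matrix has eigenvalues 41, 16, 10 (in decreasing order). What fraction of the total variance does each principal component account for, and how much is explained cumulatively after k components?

Step 1 — total variance = trace(Sigma) = Σ λ_i = 41 + 16 + 10 = 67.

Step 2 — fraction explained by component i = λ_i / Σ λ:
  PC1: 41/67 = 0.6119
  PC2: 16/67 = 0.2388
  PC3: 10/67 = 0.1493

Step 3 — cumulative fraction after k components = (λ_1 + ... + λ_k) / Σ λ:
  k = 1: 41/67 = 0.6119
  k = 2: (41 + 16)/67 = 57/67 = 0.8507
  k = 3: (41 + 16 + 10)/67 = 67/67 = 1

Summary (fraction, with percent):

explained: PC1 0.6119 (61.19%), PC2 0.2388 (23.88%), PC3 0.1493 (14.93%);  cumulative: 0.6119, 0.8507, 1


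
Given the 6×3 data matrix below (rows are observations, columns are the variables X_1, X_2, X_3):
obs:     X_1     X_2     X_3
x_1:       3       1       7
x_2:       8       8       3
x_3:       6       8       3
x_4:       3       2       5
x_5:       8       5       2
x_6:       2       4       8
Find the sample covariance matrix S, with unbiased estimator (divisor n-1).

Step 1 — column means:
  mean(X_1) = (3 + 8 + 6 + 3 + 8 + 2) / 6 = 30/6 = 5
  mean(X_2) = (1 + 8 + 8 + 2 + 5 + 4) / 6 = 28/6 = 4.6667
  mean(X_3) = (7 + 3 + 3 + 5 + 2 + 8) / 6 = 28/6 = 4.6667

Step 2 — sample covariance S[i,j] = (1/(n-1)) · Σ_k (x_{k,i} - mean_i) · (x_{k,j} - mean_j), with n-1 = 5.
  S[X_1,X_1] = ((-2)·(-2) + (3)·(3) + (1)·(1) + (-2)·(-2) + (3)·(3) + (-3)·(-3)) / 5 = 36/5 = 7.2
  S[X_1,X_2] = ((-2)·(-3.6667) + (3)·(3.3333) + (1)·(3.3333) + (-2)·(-2.6667) + (3)·(0.3333) + (-3)·(-0.6667)) / 5 = 29/5 = 5.8
  S[X_1,X_3] = ((-2)·(2.3333) + (3)·(-1.6667) + (1)·(-1.6667) + (-2)·(0.3333) + (3)·(-2.6667) + (-3)·(3.3333)) / 5 = -30/5 = -6
  S[X_2,X_2] = ((-3.6667)·(-3.6667) + (3.3333)·(3.3333) + (3.3333)·(3.3333) + (-2.6667)·(-2.6667) + (0.3333)·(0.3333) + (-0.6667)·(-0.6667)) / 5 = 43.3333/5 = 8.6667
  S[X_2,X_3] = ((-3.6667)·(2.3333) + (3.3333)·(-1.6667) + (3.3333)·(-1.6667) + (-2.6667)·(0.3333) + (0.3333)·(-2.6667) + (-0.6667)·(3.3333)) / 5 = -23.6667/5 = -4.7333
  S[X_3,X_3] = ((2.3333)·(2.3333) + (-1.6667)·(-1.6667) + (-1.6667)·(-1.6667) + (0.3333)·(0.3333) + (-2.6667)·(-2.6667) + (3.3333)·(3.3333)) / 5 = 29.3333/5 = 5.8667

S is symmetric (S[j,i] = S[i,j]). Assembling:

S = [[7.2, 5.8, -6],
 [5.8, 8.6667, -4.7333],
 [-6, -4.7333, 5.8667]]


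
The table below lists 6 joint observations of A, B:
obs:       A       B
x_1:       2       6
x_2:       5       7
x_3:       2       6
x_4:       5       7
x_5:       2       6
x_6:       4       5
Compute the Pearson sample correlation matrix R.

Step 1 — column means:
  mean(A) = (2 + 5 + 2 + 5 + 2 + 4) / 6 = 20/6 = 3.3333
  mean(B) = (6 + 7 + 6 + 7 + 6 + 5) / 6 = 37/6 = 6.1667

Step 2 — sample variances and covariances s[i,j] = (1/(n-1)) · Σ_k (x_{k,i} - mean_i) · (x_{k,j} - mean_j), with n-1 = 5:
  s[A,A] = ((-1.3333)·(-1.3333) + (1.6667)·(1.6667) + (-1.3333)·(-1.3333) + (1.6667)·(1.6667) + (-1.3333)·(-1.3333) + (0.6667)·(0.6667)) / 5 = 11.3333/5 = 2.2667
  s[A,B] = ((-1.3333)·(-0.1667) + (1.6667)·(0.8333) + (-1.3333)·(-0.1667) + (1.6667)·(0.8333) + (-1.3333)·(-0.1667) + (0.6667)·(-1.1667)) / 5 = 2.6667/5 = 0.5333
  s[B,B] = ((-0.1667)·(-0.1667) + (0.8333)·(0.8333) + (-0.1667)·(-0.1667) + (0.8333)·(0.8333) + (-0.1667)·(-0.1667) + (-1.1667)·(-1.1667)) / 5 = 2.8333/5 = 0.5667
  Sample standard deviations s_i = √(s[i,i]):
  s(A) = √(2.2667) = 1.5055
  s(B) = √(0.5667) = 0.7528

Step 3 — r_{ij} = s_{ij} / (s_i · s_j):
  r[A,A] = 1 (diagonal).
  r[A,B] = 0.5333 / (1.5055 · 0.7528) = 0.5333 / 1.1333 = 0.4706
  r[B,B] = 1 (diagonal).

R is symmetric with unit diagonal. Assembling:

R = [[1, 0.4706],
 [0.4706, 1]]


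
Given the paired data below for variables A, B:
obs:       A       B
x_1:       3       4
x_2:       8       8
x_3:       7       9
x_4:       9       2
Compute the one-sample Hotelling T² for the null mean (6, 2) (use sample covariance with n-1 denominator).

Step 1 — sample mean vector:
  mean(A) = (3 + 8 + 7 + 9) / 4 = 27/4 = 6.75
  mean(B) = (4 + 8 + 9 + 2) / 4 = 23/4 = 5.75
  x̄ = (6.75, 5.75),  deviation x̄ - mu_0 = (6.75, 5.75) - (6, 2) = (0.75, 3.75).

Step 2 — sample covariance matrix, S[i,j] = (1/(n-1)) · Σ_k (x_{k,i} - mean_i) · (x_{k,j} - mean_j), divisor n-1 = 3:
  S[A,A] = ((-3.75)·(-3.75) + (1.25)·(1.25) + (0.25)·(0.25) + (2.25)·(2.25)) / 3 = 20.75/3 = 6.9167
  S[A,B] = ((-3.75)·(-1.75) + (1.25)·(2.25) + (0.25)·(3.25) + (2.25)·(-3.75)) / 3 = 1.75/3 = 0.5833
  S[B,B] = ((-1.75)·(-1.75) + (2.25)·(2.25) + (3.25)·(3.25) + (-3.75)·(-3.75)) / 3 = 32.75/3 = 10.9167
  S = [[6.9167, 0.5833],
 [0.5833, 10.9167]].

Step 3 — invert S. det(S) = 6.9167·10.9167 - (0.5833)² = 75.1667.
  S^{-1} = (1/det) · [[d, -b], [-b, a]] = [[0.1452, -0.0078],
 [-0.0078, 0.092]].

Step 4 — quadratic form (x̄ - mu_0)^T · S^{-1} · (x̄ - mu_0):
  S^{-1} · (x̄ - mu_0) = (0.0798, 0.3392),
  (x̄ - mu_0)^T · [...] = (0.75)·(0.0798) + (3.75)·(0.3392) = 1.332.

Step 5 — scale by n: T² = 4 · 1.332 = 5.3282.

T² ≈ 5.3282


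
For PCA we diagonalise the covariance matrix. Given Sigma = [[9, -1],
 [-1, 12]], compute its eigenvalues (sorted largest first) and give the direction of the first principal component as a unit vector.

Step 1 — characteristic polynomial of 2×2 Sigma:
  det(Sigma - λI) = λ² - trace · λ + det = 0.
  trace = 9 + 12 = 21, det = 9·12 - (-1)² = 107.
Step 2 — discriminant:
  Δ = trace² - 4·det = 441 - 428 = 13.
Step 3 — eigenvalues:
  λ = (trace ± √Δ)/2 = (21 ± 3.6056)/2,
  λ_1 = 12.3028,  λ_2 = 8.6972.

Step 4 — unit eigenvector for λ_1: solve (Sigma - λ_1 I)v = 0. First row:
  (9 - 12.3028)·v_x + (-1)·v_y = 0, i.e. (-3.3028)·v_x + (-1)·v_y = 0,
  so v ∝ (b, λ_1 - a) = (-1, 3.3028); multiply by -1 so the first entry is positive: u = (1, -3.3028).
  ||u|| = √((1)² + (-3.3028)²) = √(11.9083) ≈ 3.4508,
  v_1 = u/||u|| ≈ (0.2898, -0.9571) (||v_1|| = 1).

λ_1 = 12.3028,  λ_2 = 8.6972;  v_1 ≈ (0.2898, -0.9571)


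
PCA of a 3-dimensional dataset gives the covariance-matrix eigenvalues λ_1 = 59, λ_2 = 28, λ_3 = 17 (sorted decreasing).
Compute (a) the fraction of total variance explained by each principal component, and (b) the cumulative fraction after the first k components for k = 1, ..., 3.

Step 1 — total variance = trace(Sigma) = Σ λ_i = 59 + 28 + 17 = 104.

Step 2 — fraction explained by component i = λ_i / Σ λ:
  PC1: 59/104 = 0.5673
  PC2: 28/104 = 0.2692
  PC3: 17/104 = 0.1635

Step 3 — cumulative fraction after k components = (λ_1 + ... + λ_k) / Σ λ:
  k = 1: 59/104 = 0.5673
  k = 2: (59 + 28)/104 = 87/104 = 0.8365
  k = 3: (59 + 28 + 17)/104 = 104/104 = 1

Summary (fraction, with percent):

explained: PC1 0.5673 (56.73%), PC2 0.2692 (26.92%), PC3 0.1635 (16.35%);  cumulative: 0.5673, 0.8365, 1


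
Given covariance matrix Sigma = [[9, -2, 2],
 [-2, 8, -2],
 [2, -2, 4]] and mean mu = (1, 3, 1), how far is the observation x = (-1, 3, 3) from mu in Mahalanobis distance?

Step 1 — centre the observation: (x - mu) = (-2, 0, 2).

Step 2 — invert Sigma (cofactor / det for 3×3, or solve directly):
  Sigma^{-1} = [[0.1273, 0.0182, -0.0545],
 [0.0182, 0.1455, 0.0636],
 [-0.0545, 0.0636, 0.3091]].

Step 3 — form the quadratic (x - mu)^T · Sigma^{-1} · (x - mu):
  Sigma^{-1} · (x - mu) = (-0.3636, 0.0909, 0.7273).
  (x - mu)^T · [Sigma^{-1} · (x - mu)] = (-2)·(-0.3636) + (0)·(0.0909) + (2)·(0.7273) = 2.1818.

Step 4 — take square root: d = √(2.1818) ≈ 1.4771.

d(x, mu) = √(2.1818) ≈ 1.4771


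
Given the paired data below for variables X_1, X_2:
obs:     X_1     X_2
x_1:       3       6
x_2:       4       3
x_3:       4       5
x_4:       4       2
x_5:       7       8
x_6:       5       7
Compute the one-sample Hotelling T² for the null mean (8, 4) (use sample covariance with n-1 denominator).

Step 1 — sample mean vector:
  mean(X_1) = (3 + 4 + 4 + 4 + 7 + 5) / 6 = 27/6 = 4.5
  mean(X_2) = (6 + 3 + 5 + 2 + 8 + 7) / 6 = 31/6 = 5.1667
  x̄ = (4.5, 5.1667),  deviation x̄ - mu_0 = (4.5, 5.1667) - (8, 4) = (-3.5, 1.1667).

Step 2 — sample covariance matrix, S[i,j] = (1/(n-1)) · Σ_k (x_{k,i} - mean_i) · (x_{k,j} - mean_j), divisor n-1 = 5:
  S[X_1,X_1] = ((-1.5)·(-1.5) + (-0.5)·(-0.5) + (-0.5)·(-0.5) + (-0.5)·(-0.5) + (2.5)·(2.5) + (0.5)·(0.5)) / 5 = 9.5/5 = 1.9
  S[X_1,X_2] = ((-1.5)·(0.8333) + (-0.5)·(-2.1667) + (-0.5)·(-0.1667) + (-0.5)·(-3.1667) + (2.5)·(2.8333) + (0.5)·(1.8333)) / 5 = 9.5/5 = 1.9
  S[X_2,X_2] = ((0.8333)·(0.8333) + (-2.1667)·(-2.1667) + (-0.1667)·(-0.1667) + (-3.1667)·(-3.1667) + (2.8333)·(2.8333) + (1.8333)·(1.8333)) / 5 = 26.8333/5 = 5.3667
  S = [[1.9, 1.9],
 [1.9, 5.3667]].

Step 3 — invert S. det(S) = 1.9·5.3667 - (1.9)² = 6.5867.
  S^{-1} = (1/det) · [[d, -b], [-b, a]] = [[0.8148, -0.2885],
 [-0.2885, 0.2885]].

Step 4 — quadratic form (x̄ - mu_0)^T · S^{-1} · (x̄ - mu_0):
  S^{-1} · (x̄ - mu_0) = (-3.1883, 1.3462),
  (x̄ - mu_0)^T · [...] = (-3.5)·(-3.1883) + (1.1667)·(1.3462) = 12.7294.

Step 5 — scale by n: T² = 6 · 12.7294 = 76.3765.

T² ≈ 76.3765


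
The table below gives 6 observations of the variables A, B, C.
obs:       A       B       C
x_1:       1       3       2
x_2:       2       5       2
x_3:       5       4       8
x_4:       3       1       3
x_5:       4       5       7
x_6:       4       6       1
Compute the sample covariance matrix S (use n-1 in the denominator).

Step 1 — column means:
  mean(A) = (1 + 2 + 5 + 3 + 4 + 4) / 6 = 19/6 = 3.1667
  mean(B) = (3 + 5 + 4 + 1 + 5 + 6) / 6 = 24/6 = 4
  mean(C) = (2 + 2 + 8 + 3 + 7 + 1) / 6 = 23/6 = 3.8333

Step 2 — sample covariance S[i,j] = (1/(n-1)) · Σ_k (x_{k,i} - mean_i) · (x_{k,j} - mean_j), with n-1 = 5.
  S[A,A] = ((-2.1667)·(-2.1667) + (-1.1667)·(-1.1667) + (1.8333)·(1.8333) + (-0.1667)·(-0.1667) + (0.8333)·(0.8333) + (0.8333)·(0.8333)) / 5 = 10.8333/5 = 2.1667
  S[A,B] = ((-2.1667)·(-1) + (-1.1667)·(1) + (1.8333)·(0) + (-0.1667)·(-3) + (0.8333)·(1) + (0.8333)·(2)) / 5 = 4/5 = 0.8
  S[A,C] = ((-2.1667)·(-1.8333) + (-1.1667)·(-1.8333) + (1.8333)·(4.1667) + (-0.1667)·(-0.8333) + (0.8333)·(3.1667) + (0.8333)·(-2.8333)) / 5 = 14.1667/5 = 2.8333
  S[B,B] = ((-1)·(-1) + (1)·(1) + (0)·(0) + (-3)·(-3) + (1)·(1) + (2)·(2)) / 5 = 16/5 = 3.2
  S[B,C] = ((-1)·(-1.8333) + (1)·(-1.8333) + (0)·(4.1667) + (-3)·(-0.8333) + (1)·(3.1667) + (2)·(-2.8333)) / 5 = 0/5 = 0
  S[C,C] = ((-1.8333)·(-1.8333) + (-1.8333)·(-1.8333) + (4.1667)·(4.1667) + (-0.8333)·(-0.8333) + (3.1667)·(3.1667) + (-2.8333)·(-2.8333)) / 5 = 42.8333/5 = 8.5667

S is symmetric (S[j,i] = S[i,j]). Assembling:

S = [[2.1667, 0.8, 2.8333],
 [0.8, 3.2, 0],
 [2.8333, 0, 8.5667]]


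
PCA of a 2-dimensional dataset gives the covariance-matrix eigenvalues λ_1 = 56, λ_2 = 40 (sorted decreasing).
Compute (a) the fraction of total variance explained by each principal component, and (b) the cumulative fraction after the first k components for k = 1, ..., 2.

Step 1 — total variance = trace(Sigma) = Σ λ_i = 56 + 40 = 96.

Step 2 — fraction explained by component i = λ_i / Σ λ:
  PC1: 56/96 = 0.5833
  PC2: 40/96 = 0.4167

Step 3 — cumulative fraction after k components = (λ_1 + ... + λ_k) / Σ λ:
  k = 1: 56/96 = 0.5833
  k = 2: (56 + 40)/96 = 96/96 = 1

Summary (fraction, with percent):

explained: PC1 0.5833 (58.33%), PC2 0.4167 (41.67%);  cumulative: 0.5833, 1


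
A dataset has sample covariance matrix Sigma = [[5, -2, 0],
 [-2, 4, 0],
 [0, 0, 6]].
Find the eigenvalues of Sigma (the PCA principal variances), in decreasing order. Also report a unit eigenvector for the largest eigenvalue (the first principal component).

Step 1 — characteristic polynomial p(λ) = det(λI - Sigma) = λ³ - tr·λ² + c_1·λ - det, where tr = trace, c_1 = sum of the principal 2×2 minors, det = det(Sigma):
  tr = 5 + 4 + 6 = 15,
  c_1 = (5·4 - (-2)²) + (5·6 - (0)²) + (4·6 - (0)²) = 16 + 30 + 24 = 70,
  det = 5·(4·6 - (0)²) - (-2)·((-2)·6 - (0)·(0)) + (0)·((-2)·(0) - 4·(0)) = 5·(24) - (-2)·(-12) + (0)·(0) = 96.
  So p(λ) = λ³ - 15λ² + 70λ - 96.
Step 2 — look for an integer root (rational root theorem: any rational root is an integer divisor of 96). Testing λ = 6:
  p(6) = 216 - 540 + 420 - 96 = 0  ✓
  Dividing out (λ - 6): p(λ) = (λ - 6)(λ² - 9λ + 16).
Step 3 — remaining eigenvalues from the quadratic λ² - 9λ + 16 = 0:
  Δ = 9² - 4·16 = 81 - 64 = 17,  λ = (9 ± √17)/2 = (9 ± 4.1231)/2 ≈ 6.5616 or 2.4384.
  Sorted: λ_1 = 6.5616,  λ_2 = 6,  λ_3 = 2.4384  (check: sum = 15 = tr ✓).

Step 4 — unit eigenvector for λ_1 ≈ 6.5616: v spans the null space of (Sigma - λ_1 I), whose rows are
  r_1 = (-1.5616, -2, 0),  r_2 = (-2, -2.5616, 0),  r_3 = (0, 0, -0.5616).
  v is orthogonal to every row, so take v ∝ r_1 × r_3 = ((-2)·(-0.5616) - (0)·(0), (0)·(0) - (-1.5616)·(-0.5616), (-1.5616)·(0) - (-2)·(0)) ≈ (1.1231, -0.8769, 0).
  Let u = (1.1231, -0.8769, 0).
  ||u|| = √((1.1231)² + (-0.8769)² + (0)²) = √(2.0303) ≈ 1.4249,  v_1 = u/||u|| ≈ (0.7882, -0.6154, 0) (||v_1|| = 1).

λ_1 = 6.5616,  λ_2 = 6,  λ_3 = 2.4384;  v_1 ≈ (0.7882, -0.6154, 0)


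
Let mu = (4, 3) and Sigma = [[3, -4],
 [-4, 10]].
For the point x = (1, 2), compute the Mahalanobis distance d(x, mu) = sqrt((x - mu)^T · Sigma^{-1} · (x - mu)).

Step 1 — centre the observation: (x - mu) = (-3, -1).

Step 2 — invert Sigma. det(Sigma) = 3·10 - (-4)² = 14.
  Sigma^{-1} = (1/det) · [[d, -b], [-b, a]] = [[0.7143, 0.2857],
 [0.2857, 0.2143]].

Step 3 — form the quadratic (x - mu)^T · Sigma^{-1} · (x - mu):
  Sigma^{-1} · (x - mu) = (-2.4286, -1.0714).
  (x - mu)^T · [Sigma^{-1} · (x - mu)] = (-3)·(-2.4286) + (-1)·(-1.0714) = 8.3571.

Step 4 — take square root: d = √(8.3571) ≈ 2.8909.

d(x, mu) = √(8.3571) ≈ 2.8909


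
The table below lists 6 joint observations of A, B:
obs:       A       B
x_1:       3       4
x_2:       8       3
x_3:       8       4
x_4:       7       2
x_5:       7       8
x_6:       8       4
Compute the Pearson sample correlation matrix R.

Step 1 — column means:
  mean(A) = (3 + 8 + 8 + 7 + 7 + 8) / 6 = 41/6 = 6.8333
  mean(B) = (4 + 3 + 4 + 2 + 8 + 4) / 6 = 25/6 = 4.1667

Step 2 — sample variances and covariances s[i,j] = (1/(n-1)) · Σ_k (x_{k,i} - mean_i) · (x_{k,j} - mean_j), with n-1 = 5:
  s[A,A] = ((-3.8333)·(-3.8333) + (1.1667)·(1.1667) + (1.1667)·(1.1667) + (0.1667)·(0.1667) + (0.1667)·(0.1667) + (1.1667)·(1.1667)) / 5 = 18.8333/5 = 3.7667
  s[A,B] = ((-3.8333)·(-0.1667) + (1.1667)·(-1.1667) + (1.1667)·(-0.1667) + (0.1667)·(-2.1667) + (0.1667)·(3.8333) + (1.1667)·(-0.1667)) / 5 = -0.8333/5 = -0.1667
  s[B,B] = ((-0.1667)·(-0.1667) + (-1.1667)·(-1.1667) + (-0.1667)·(-0.1667) + (-2.1667)·(-2.1667) + (3.8333)·(3.8333) + (-0.1667)·(-0.1667)) / 5 = 20.8333/5 = 4.1667
  Sample standard deviations s_i = √(s[i,i]):
  s(A) = √(3.7667) = 1.9408
  s(B) = √(4.1667) = 2.0412

Step 3 — r_{ij} = s_{ij} / (s_i · s_j):
  r[A,A] = 1 (diagonal).
  r[A,B] = -0.1667 / (1.9408 · 2.0412) = -0.1667 / 3.9616 = -0.0421
  r[B,B] = 1 (diagonal).

R is symmetric with unit diagonal. Assembling:

R = [[1, -0.0421],
 [-0.0421, 1]]


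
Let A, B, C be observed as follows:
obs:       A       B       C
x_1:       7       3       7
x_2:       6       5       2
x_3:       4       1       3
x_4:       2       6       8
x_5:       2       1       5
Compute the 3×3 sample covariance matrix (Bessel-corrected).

Step 1 — column means:
  mean(A) = (7 + 6 + 4 + 2 + 2) / 5 = 21/5 = 4.2
  mean(B) = (3 + 5 + 1 + 6 + 1) / 5 = 16/5 = 3.2
  mean(C) = (7 + 2 + 3 + 8 + 5) / 5 = 25/5 = 5

Step 2 — sample covariance S[i,j] = (1/(n-1)) · Σ_k (x_{k,i} - mean_i) · (x_{k,j} - mean_j), with n-1 = 4.
  S[A,A] = ((2.8)·(2.8) + (1.8)·(1.8) + (-0.2)·(-0.2) + (-2.2)·(-2.2) + (-2.2)·(-2.2)) / 4 = 20.8/4 = 5.2
  S[A,B] = ((2.8)·(-0.2) + (1.8)·(1.8) + (-0.2)·(-2.2) + (-2.2)·(2.8) + (-2.2)·(-2.2)) / 4 = 1.8/4 = 0.45
  S[A,C] = ((2.8)·(2) + (1.8)·(-3) + (-0.2)·(-2) + (-2.2)·(3) + (-2.2)·(0)) / 4 = -6/4 = -1.5
  S[B,B] = ((-0.2)·(-0.2) + (1.8)·(1.8) + (-2.2)·(-2.2) + (2.8)·(2.8) + (-2.2)·(-2.2)) / 4 = 20.8/4 = 5.2
  S[B,C] = ((-0.2)·(2) + (1.8)·(-3) + (-2.2)·(-2) + (2.8)·(3) + (-2.2)·(0)) / 4 = 7/4 = 1.75
  S[C,C] = ((2)·(2) + (-3)·(-3) + (-2)·(-2) + (3)·(3) + (0)·(0)) / 4 = 26/4 = 6.5

S is symmetric (S[j,i] = S[i,j]). Assembling:

S = [[5.2, 0.45, -1.5],
 [0.45, 5.2, 1.75],
 [-1.5, 1.75, 6.5]]


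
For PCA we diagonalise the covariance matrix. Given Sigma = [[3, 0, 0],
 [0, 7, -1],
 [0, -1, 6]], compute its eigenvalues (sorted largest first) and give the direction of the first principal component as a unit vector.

Step 1 — characteristic polynomial p(λ) = det(λI - Sigma) = λ³ - tr·λ² + c_1·λ - det, where tr = trace, c_1 = sum of the principal 2×2 minors, det = det(Sigma):
  tr = 3 + 7 + 6 = 16,
  c_1 = (3·7 - (0)²) + (3·6 - (0)²) + (7·6 - (-1)²) = 21 + 18 + 41 = 80,
  det = 3·(7·6 - (-1)²) - (0)·((0)·6 - (-1)·(0)) + (0)·((0)·(-1) - 7·(0)) = 3·(41) - (0)·(0) + (0)·(0) = 123.
  So p(λ) = λ³ - 16λ² + 80λ - 123.
Step 2 — look for an integer root (rational root theorem: any rational root is an integer divisor of 123). Testing λ = 3:
  p(3) = 27 - 144 + 240 - 123 = 0  ✓
  Dividing out (λ - 3): p(λ) = (λ - 3)(λ² - 13λ + 41).
Step 3 — remaining eigenvalues from the quadratic λ² - 13λ + 41 = 0:
  Δ = 13² - 4·41 = 169 - 164 = 5,  λ = (13 ± √5)/2 = (13 ± 2.2361)/2 ≈ 7.618 or 5.382.
  Sorted: λ_1 = 7.618,  λ_2 = 5.382,  λ_3 = 3  (check: sum = 16 = tr ✓).

Step 4 — unit eigenvector for λ_1 ≈ 7.618: v spans the null space of (Sigma - λ_1 I), whose rows are
  r_1 = (-4.618, 0, 0),  r_2 = (0, -0.618, -1),  r_3 = (0, -1, -1.618).
  v is orthogonal to every row, so take v ∝ r_1 × r_2 = ((0)·(-1) - (0)·(-0.618), (0)·(0) - (-4.618)·(-1), (-4.618)·(-0.618) - (0)·(0)) ≈ (0, -4.618, 2.8541).
  Rescale (multiply by -1 so the first nonzero entry is positive): u = (0, 4.618, -2.8541).
  ||u|| = √((0)² + (4.618)² + (-2.8541)²) = √(29.4721) ≈ 5.4288,  v_1 = u/||u|| ≈ (0, 0.8507, -0.5257) (||v_1|| = 1).

λ_1 = 7.618,  λ_2 = 5.382,  λ_3 = 3;  v_1 ≈ (0, 0.8507, -0.5257)


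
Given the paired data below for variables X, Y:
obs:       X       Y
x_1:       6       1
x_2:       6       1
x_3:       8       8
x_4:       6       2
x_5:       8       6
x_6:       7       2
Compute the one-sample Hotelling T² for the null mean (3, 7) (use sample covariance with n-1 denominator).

Step 1 — sample mean vector:
  mean(X) = (6 + 6 + 8 + 6 + 8 + 7) / 6 = 41/6 = 6.8333
  mean(Y) = (1 + 1 + 8 + 2 + 6 + 2) / 6 = 20/6 = 3.3333
  x̄ = (6.8333, 3.3333),  deviation x̄ - mu_0 = (6.8333, 3.3333) - (3, 7) = (3.8333, -3.6667).

Step 2 — sample covariance matrix, S[i,j] = (1/(n-1)) · Σ_k (x_{k,i} - mean_i) · (x_{k,j} - mean_j), divisor n-1 = 5:
  S[X,X] = ((-0.8333)·(-0.8333) + (-0.8333)·(-0.8333) + (1.1667)·(1.1667) + (-0.8333)·(-0.8333) + (1.1667)·(1.1667) + (0.1667)·(0.1667)) / 5 = 4.8333/5 = 0.9667
  S[X,Y] = ((-0.8333)·(-2.3333) + (-0.8333)·(-2.3333) + (1.1667)·(4.6667) + (-0.8333)·(-1.3333) + (1.1667)·(2.6667) + (0.1667)·(-1.3333)) / 5 = 13.3333/5 = 2.6667
  S[Y,Y] = ((-2.3333)·(-2.3333) + (-2.3333)·(-2.3333) + (4.6667)·(4.6667) + (-1.3333)·(-1.3333) + (2.6667)·(2.6667) + (-1.3333)·(-1.3333)) / 5 = 43.3333/5 = 8.6667
  S = [[0.9667, 2.6667],
 [2.6667, 8.6667]].

Step 3 — invert S. det(S) = 0.9667·8.6667 - (2.6667)² = 1.2667.
  S^{-1} = (1/det) · [[d, -b], [-b, a]] = [[6.8421, -2.1053],
 [-2.1053, 0.7632]].

Step 4 — quadratic form (x̄ - mu_0)^T · S^{-1} · (x̄ - mu_0):
  S^{-1} · (x̄ - mu_0) = (33.9474, -10.8684),
  (x̄ - mu_0)^T · [...] = (3.8333)·(33.9474) + (-3.6667)·(-10.8684) = 169.9825.

Step 5 — scale by n: T² = 6 · 169.9825 = 1019.8947.

T² ≈ 1019.8947


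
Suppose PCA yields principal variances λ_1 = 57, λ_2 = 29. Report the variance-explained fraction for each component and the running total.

Step 1 — total variance = trace(Sigma) = Σ λ_i = 57 + 29 = 86.

Step 2 — fraction explained by component i = λ_i / Σ λ:
  PC1: 57/86 = 0.6628
  PC2: 29/86 = 0.3372

Step 3 — cumulative fraction after k components = (λ_1 + ... + λ_k) / Σ λ:
  k = 1: 57/86 = 0.6628
  k = 2: (57 + 29)/86 = 86/86 = 1

Summary (fraction, with percent):

explained: PC1 0.6628 (66.28%), PC2 0.3372 (33.72%);  cumulative: 0.6628, 1


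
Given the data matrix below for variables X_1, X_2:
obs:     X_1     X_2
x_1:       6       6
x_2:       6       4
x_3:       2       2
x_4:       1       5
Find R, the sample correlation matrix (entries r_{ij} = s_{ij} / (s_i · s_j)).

Step 1 — column means:
  mean(X_1) = (6 + 6 + 2 + 1) / 4 = 15/4 = 3.75
  mean(X_2) = (6 + 4 + 2 + 5) / 4 = 17/4 = 4.25

Step 2 — sample variances and covariances s[i,j] = (1/(n-1)) · Σ_k (x_{k,i} - mean_i) · (x_{k,j} - mean_j), with n-1 = 3:
  s[X_1,X_1] = ((2.25)·(2.25) + (2.25)·(2.25) + (-1.75)·(-1.75) + (-2.75)·(-2.75)) / 3 = 20.75/3 = 6.9167
  s[X_1,X_2] = ((2.25)·(1.75) + (2.25)·(-0.25) + (-1.75)·(-2.25) + (-2.75)·(0.75)) / 3 = 5.25/3 = 1.75
  s[X_2,X_2] = ((1.75)·(1.75) + (-0.25)·(-0.25) + (-2.25)·(-2.25) + (0.75)·(0.75)) / 3 = 8.75/3 = 2.9167
  Sample standard deviations s_i = √(s[i,i]):
  s(X_1) = √(6.9167) = 2.63
  s(X_2) = √(2.9167) = 1.7078

Step 3 — r_{ij} = s_{ij} / (s_i · s_j):
  r[X_1,X_1] = 1 (diagonal).
  r[X_1,X_2] = 1.75 / (2.63 · 1.7078) = 1.75 / 4.4915 = 0.3896
  r[X_2,X_2] = 1 (diagonal).

R is symmetric with unit diagonal. Assembling:

R = [[1, 0.3896],
 [0.3896, 1]]


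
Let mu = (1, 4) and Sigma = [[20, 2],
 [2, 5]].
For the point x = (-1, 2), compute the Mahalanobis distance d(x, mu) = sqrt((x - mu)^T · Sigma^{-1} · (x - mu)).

Step 1 — centre the observation: (x - mu) = (-2, -2).

Step 2 — invert Sigma. det(Sigma) = 20·5 - (2)² = 96.
  Sigma^{-1} = (1/det) · [[d, -b], [-b, a]] = [[0.0521, -0.0208],
 [-0.0208, 0.2083]].

Step 3 — form the quadratic (x - mu)^T · Sigma^{-1} · (x - mu):
  Sigma^{-1} · (x - mu) = (-0.0625, -0.375).
  (x - mu)^T · [Sigma^{-1} · (x - mu)] = (-2)·(-0.0625) + (-2)·(-0.375) = 0.875.

Step 4 — take square root: d = √(0.875) ≈ 0.9354.

d(x, mu) = √(0.875) ≈ 0.9354


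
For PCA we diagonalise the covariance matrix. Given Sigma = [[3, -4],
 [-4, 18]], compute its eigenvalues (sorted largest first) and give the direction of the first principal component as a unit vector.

Step 1 — characteristic polynomial of 2×2 Sigma:
  det(Sigma - λI) = λ² - trace · λ + det = 0.
  trace = 3 + 18 = 21, det = 3·18 - (-4)² = 38.
Step 2 — discriminant:
  Δ = trace² - 4·det = 441 - 152 = 289.
Step 3 — eigenvalues:
  λ = (trace ± √Δ)/2 = (21 ± 17)/2,
  λ_1 = 19,  λ_2 = 2.

Step 4 — unit eigenvector for λ_1: solve (Sigma - λ_1 I)v = 0. First row:
  (3 - 19)·v_x + (-4)·v_y = 0, i.e. (-16)·v_x + (-4)·v_y = 0,
  so v ∝ (b, λ_1 - a) = (-4, 16); multiply by -1 so the first entry is positive: u = (4, -16).
  ||u|| = √((4)² + (-16)²) = √(272) ≈ 16.4924,
  v_1 = u/||u|| ≈ (0.2425, -0.9701) (||v_1|| = 1).

λ_1 = 19,  λ_2 = 2;  v_1 ≈ (0.2425, -0.9701)


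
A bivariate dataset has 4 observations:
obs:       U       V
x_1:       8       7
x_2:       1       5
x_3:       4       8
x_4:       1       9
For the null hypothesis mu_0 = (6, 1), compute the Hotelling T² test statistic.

Step 1 — sample mean vector:
  mean(U) = (8 + 1 + 4 + 1) / 4 = 14/4 = 3.5
  mean(V) = (7 + 5 + 8 + 9) / 4 = 29/4 = 7.25
  x̄ = (3.5, 7.25),  deviation x̄ - mu_0 = (3.5, 7.25) - (6, 1) = (-2.5, 6.25).

Step 2 — sample covariance matrix, S[i,j] = (1/(n-1)) · Σ_k (x_{k,i} - mean_i) · (x_{k,j} - mean_j), divisor n-1 = 3:
  S[U,U] = ((4.5)·(4.5) + (-2.5)·(-2.5) + (0.5)·(0.5) + (-2.5)·(-2.5)) / 3 = 33/3 = 11
  S[U,V] = ((4.5)·(-0.25) + (-2.5)·(-2.25) + (0.5)·(0.75) + (-2.5)·(1.75)) / 3 = 0.5/3 = 0.1667
  S[V,V] = ((-0.25)·(-0.25) + (-2.25)·(-2.25) + (0.75)·(0.75) + (1.75)·(1.75)) / 3 = 8.75/3 = 2.9167
  S = [[11, 0.1667],
 [0.1667, 2.9167]].

Step 3 — invert S. det(S) = 11·2.9167 - (0.1667)² = 32.0556.
  S^{-1} = (1/det) · [[d, -b], [-b, a]] = [[0.091, -0.0052],
 [-0.0052, 0.3432]].

Step 4 — quadratic form (x̄ - mu_0)^T · S^{-1} · (x̄ - mu_0):
  S^{-1} · (x̄ - mu_0) = (-0.26, 2.1577),
  (x̄ - mu_0)^T · [...] = (-2.5)·(-0.26) + (6.25)·(2.1577) = 14.1356.

Step 5 — scale by n: T² = 4 · 14.1356 = 56.5425.

T² ≈ 56.5425
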